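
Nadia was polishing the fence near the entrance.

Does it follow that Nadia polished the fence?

yes

'polish' is atelic; if Nadia was polishing the fence, then Nadia polished the fence (for some time).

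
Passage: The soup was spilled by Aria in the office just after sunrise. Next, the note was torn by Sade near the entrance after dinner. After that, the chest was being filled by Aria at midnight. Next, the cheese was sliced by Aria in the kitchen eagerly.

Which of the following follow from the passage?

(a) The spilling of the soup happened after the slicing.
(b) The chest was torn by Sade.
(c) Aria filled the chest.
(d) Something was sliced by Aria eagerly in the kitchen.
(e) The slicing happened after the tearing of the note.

(d), (e)

(a) Not entailed — the narrative places the spilling before the slicing, not after.
(b) Not entailed — Sade tore the note, not the chest; the chest belongs to the filling event.
(c) Not entailed — 'was filling' is progressive on an accomplishment; it does not entail the completed 'filled'.
(d) Entailed — the original entails any weakening of itself; this just generalizes the patient.
(e) Entailed — the narrative places the tearing before the slicing.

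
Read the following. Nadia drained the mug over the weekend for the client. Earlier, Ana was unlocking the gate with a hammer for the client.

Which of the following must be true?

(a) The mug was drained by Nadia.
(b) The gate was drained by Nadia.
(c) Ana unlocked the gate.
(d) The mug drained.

(a) Entailed — dropping 'for the client', 'over the weekend' leaves a sub-description the original still satisfies.
(b) Not entailed — Nadia drained the mug, not the gate; the gate belongs to the unlocking event.
(c) Not entailed — 'was unlocking' is progressive on an accomplishment; it does not entail the completed 'unlocked'.
(d) Entailed — 'Nadia drained the mug' is causative; it entails the inchoative 'the mug drained'.

(a), (d)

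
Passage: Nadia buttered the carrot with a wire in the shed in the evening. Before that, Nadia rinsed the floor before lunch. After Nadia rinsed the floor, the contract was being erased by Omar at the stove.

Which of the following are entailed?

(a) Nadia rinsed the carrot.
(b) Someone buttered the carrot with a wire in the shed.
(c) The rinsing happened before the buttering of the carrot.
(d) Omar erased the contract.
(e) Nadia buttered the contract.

(b), (c)

(a) Not entailed — Nadia rinsed the floor, not the carrot; the carrot belongs to the buttering event.
(b) Entailed — the original entails any weakening of itself; this just drops 'in the evening' and generalizes the agent.
(c) Entailed — the narrative places the rinsing before the buttering.
(d) Not entailed — 'was erasing' is progressive on an accomplishment; it does not entail the completed 'erased'.
(e) Not entailed — Nadia buttered the carrot, not the contract; the contract belongs to the erasing event.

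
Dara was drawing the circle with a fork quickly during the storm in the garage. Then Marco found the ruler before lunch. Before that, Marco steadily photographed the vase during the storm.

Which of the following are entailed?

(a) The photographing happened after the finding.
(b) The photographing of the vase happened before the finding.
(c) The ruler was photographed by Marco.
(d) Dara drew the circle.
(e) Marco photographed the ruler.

(b)

(a) Not entailed — the narrative places the photographing before the finding, not after.
(b) Entailed — the narrative places the photographing before the finding.
(c) Not entailed — Marco photographed the vase, not the ruler; the ruler belongs to the finding event.
(d) Not entailed — 'was drawing' is progressive on an accomplishment; it does not entail the completed 'drew'.
(e) Not entailed — Marco photographed the vase, not the ruler; the ruler belongs to the finding event.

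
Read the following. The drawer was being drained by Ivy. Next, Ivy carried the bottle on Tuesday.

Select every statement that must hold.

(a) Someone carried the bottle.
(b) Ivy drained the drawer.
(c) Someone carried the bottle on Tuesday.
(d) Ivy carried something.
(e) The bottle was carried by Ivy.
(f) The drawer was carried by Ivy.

(a) Entailed — dropping 'on Tuesday' and generalizing the agent leaves a sub-description the original still satisfies.
(b) Not entailed — 'was draining' is progressive on an accomplishment; it does not entail the completed 'drained'.
(c) Entailed — this follows by dropping conjuncts from the carrying event's description.
(d) Entailed — every conjunct here is already in the original carrying event.
(e) Entailed — every conjunct here is already in the original carrying event.
(f) Not entailed — Ivy carried the bottle, not the drawer; the drawer belongs to the draining event.

(a), (c), (d), (e)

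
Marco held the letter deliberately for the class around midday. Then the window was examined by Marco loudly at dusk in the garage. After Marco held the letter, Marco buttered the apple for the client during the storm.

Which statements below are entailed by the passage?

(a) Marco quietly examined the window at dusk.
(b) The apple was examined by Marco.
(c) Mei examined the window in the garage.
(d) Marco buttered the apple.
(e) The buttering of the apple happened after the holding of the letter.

(d), (e)

(a) Not entailed — 'quietly' adds a manner not in (and inconsistent with) the original.
(b) Not entailed — Marco examined the window, not the apple; the apple belongs to the buttering event.
(c) Not entailed — the passage has Marco examining the window, not Mei.
(d) Entailed — this follows by dropping conjuncts from the buttering event's description.
(e) Entailed — the narrative places the holding before the buttering.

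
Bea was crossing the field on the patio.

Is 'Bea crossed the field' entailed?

'was crossing' is progressive; for an accomplishment like 'cross the field', it doesn't entail completion.

no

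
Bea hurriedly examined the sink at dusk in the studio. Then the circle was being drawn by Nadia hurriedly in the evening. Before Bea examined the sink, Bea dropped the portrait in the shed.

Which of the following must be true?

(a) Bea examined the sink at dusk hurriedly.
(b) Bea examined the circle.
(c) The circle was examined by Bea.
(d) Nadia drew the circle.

(a) Entailed — every conjunct here is already in the original examining event.
(b) Not entailed — Bea examined the sink, not the circle; the circle belongs to the drawing event.
(c) Not entailed — Bea examined the sink, not the circle; the circle belongs to the drawing event.
(d) Not entailed — 'was drawing' is progressive on an accomplishment; it does not entail the completed 'drew'.

(a)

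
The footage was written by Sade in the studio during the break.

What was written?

'the footage' marks the patient of the writing event.

the footage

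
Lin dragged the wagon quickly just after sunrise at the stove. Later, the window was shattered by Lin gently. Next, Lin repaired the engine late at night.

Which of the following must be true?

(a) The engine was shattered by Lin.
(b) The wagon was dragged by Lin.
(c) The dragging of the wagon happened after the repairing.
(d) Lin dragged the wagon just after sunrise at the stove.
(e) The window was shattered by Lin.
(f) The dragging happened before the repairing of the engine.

(a) Not entailed — Lin shattered the window, not the engine; the engine belongs to the repairing event.
(b) Entailed — dropping 'just after sunrise', 'quickly', 'at the stove' leaves a sub-description the original still satisfies.
(c) Not entailed — the narrative places the dragging before the repairing, not after.
(d) Entailed — the original entails any weakening of itself; this just drops 'quickly'.
(e) Entailed — this follows by dropping conjuncts from the shattering event's description.
(f) Entailed — the narrative places the dragging before the repairing.

(b), (d), (e), (f)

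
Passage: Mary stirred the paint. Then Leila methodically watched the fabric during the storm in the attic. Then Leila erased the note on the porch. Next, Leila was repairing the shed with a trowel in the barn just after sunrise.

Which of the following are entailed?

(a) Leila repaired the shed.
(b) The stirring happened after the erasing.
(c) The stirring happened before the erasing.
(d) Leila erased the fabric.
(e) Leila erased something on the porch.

(a) Not entailed — 'was repairing' is progressive on an accomplishment; it does not entail the completed 'repaired'.
(b) Not entailed — the narrative places the stirring before the erasing, not after.
(c) Entailed — the narrative places the stirring before the erasing.
(d) Not entailed — Leila erased the note, not the fabric; the fabric belongs to the watching event.
(e) Entailed — this follows by dropping conjuncts from the erasing event's description.

(c), (e)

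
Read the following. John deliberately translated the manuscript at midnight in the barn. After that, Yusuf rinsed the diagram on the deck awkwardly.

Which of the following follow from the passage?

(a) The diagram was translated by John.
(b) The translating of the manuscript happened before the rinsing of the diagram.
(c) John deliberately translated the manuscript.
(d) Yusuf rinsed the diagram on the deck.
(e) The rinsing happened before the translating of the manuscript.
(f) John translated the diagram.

(a) Not entailed — John translated the manuscript, not the diagram; the diagram belongs to the rinsing event.
(b) Entailed — the narrative places the translating before the rinsing.
(c) Entailed — the original entails any weakening of itself; this just drops 'in the barn', 'at midnight'.
(d) Entailed — every conjunct here is already in the original rinsing event.
(e) Not entailed — the narrative places the translating before the rinsing, not after.
(f) Not entailed — John translated the manuscript, not the diagram; the diagram belongs to the rinsing event.

(b), (c), (d)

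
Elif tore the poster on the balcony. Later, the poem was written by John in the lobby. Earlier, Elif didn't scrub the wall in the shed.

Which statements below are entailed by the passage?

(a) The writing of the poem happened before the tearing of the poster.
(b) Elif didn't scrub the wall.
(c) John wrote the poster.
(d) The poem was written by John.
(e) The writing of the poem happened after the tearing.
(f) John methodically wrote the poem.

(d), (e)

(a) Not entailed — the narrative places the tearing before the writing, not after.
(b) Not entailed — dropping 'in the shed' under negation is not valid — the original leaves open that Elif scrubbed the wall some other way.
(c) Not entailed — John wrote the poem, not the poster; the poster belongs to the tearing event.
(d) Entailed — every conjunct here is already in the original writing event.
(e) Entailed — the narrative places the tearing before the writing.
(f) Not entailed — 'methodically' adds information not in the original event.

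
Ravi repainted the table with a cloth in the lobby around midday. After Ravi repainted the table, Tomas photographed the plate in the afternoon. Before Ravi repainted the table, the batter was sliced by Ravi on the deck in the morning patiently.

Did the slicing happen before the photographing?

The narrative orders the slicing before the photographing.

yes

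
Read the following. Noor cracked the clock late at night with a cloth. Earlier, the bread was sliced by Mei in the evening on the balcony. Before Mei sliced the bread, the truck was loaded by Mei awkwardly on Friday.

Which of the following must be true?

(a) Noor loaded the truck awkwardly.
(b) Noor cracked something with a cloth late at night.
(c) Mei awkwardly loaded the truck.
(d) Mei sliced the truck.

(b), (c)

(a) Not entailed — the passage has Mei loading the truck, not Noor.
(b) Entailed — the original entails any weakening of itself; this just generalizes the patient.
(c) Entailed — this follows by dropping conjuncts from the loading event's description.
(d) Not entailed — Mei sliced the bread, not the truck; the truck belongs to the loading event.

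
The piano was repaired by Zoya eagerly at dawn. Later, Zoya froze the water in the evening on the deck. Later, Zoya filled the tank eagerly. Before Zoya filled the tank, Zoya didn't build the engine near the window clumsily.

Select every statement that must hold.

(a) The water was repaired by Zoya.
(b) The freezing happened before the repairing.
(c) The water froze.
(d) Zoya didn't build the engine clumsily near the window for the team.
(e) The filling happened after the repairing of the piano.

(a) Not entailed — Zoya repaired the piano, not the water; the water belongs to the freezing event.
(b) Not entailed — the narrative places the repairing before the freezing, not after.
(c) Entailed — 'Zoya froze the water' is causative; it entails the inchoative 'the water froze'.
(d) Entailed — under negation, adding a further restriction is entailed: if no such building event occurred, none occurred for the team either.
(e) Entailed — the narrative places the repairing before the filling.

(c), (d), (e)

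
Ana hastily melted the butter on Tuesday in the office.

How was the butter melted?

'hastily' marks the manner of the melting event.

hastily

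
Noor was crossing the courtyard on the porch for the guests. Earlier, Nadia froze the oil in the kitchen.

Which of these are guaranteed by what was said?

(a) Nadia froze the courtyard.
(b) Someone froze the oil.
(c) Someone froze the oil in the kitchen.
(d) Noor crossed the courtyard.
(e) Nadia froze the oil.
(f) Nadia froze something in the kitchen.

(a) Not entailed — Nadia froze the oil, not the courtyard; the courtyard belongs to the crossing event.
(b) Entailed — the original entails any weakening of itself; this just drops 'in the kitchen' and generalizes the agent.
(c) Entailed — every conjunct here is already in the original freezing event.
(d) Not entailed — 'was crossing' is progressive on an accomplishment; it does not entail the completed 'crossed'.
(e) Entailed — this follows by dropping conjuncts from the freezing event's description.
(f) Entailed — this follows by dropping conjuncts from the freezing event's description.

(b), (c), (e), (f)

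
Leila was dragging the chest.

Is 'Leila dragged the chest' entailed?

yes

'drag' is atelic; if Leila was dragging the chest, then Leila dragged the chest (for some time).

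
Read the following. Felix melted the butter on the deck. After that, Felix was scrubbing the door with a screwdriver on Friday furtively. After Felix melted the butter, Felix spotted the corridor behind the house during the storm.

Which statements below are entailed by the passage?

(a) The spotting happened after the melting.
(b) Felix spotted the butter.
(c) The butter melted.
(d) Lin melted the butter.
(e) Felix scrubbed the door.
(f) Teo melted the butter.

(a), (c), (e)

(a) Entailed — the narrative places the melting before the spotting.
(b) Not entailed — Felix spotted the corridor, not the butter; the butter belongs to the melting event.
(c) Entailed — 'Felix melted the butter' is causative; it entails the inchoative 'the butter melted'.
(d) Not entailed — the passage has Felix melting the butter, not Lin.
(e) Entailed — 'scrub' is an activity; 'was scrubbing' entails that some scrubbing happened, so 'scrubbed' holds.
(f) Not entailed — the passage has Felix melting the butter, not Teo.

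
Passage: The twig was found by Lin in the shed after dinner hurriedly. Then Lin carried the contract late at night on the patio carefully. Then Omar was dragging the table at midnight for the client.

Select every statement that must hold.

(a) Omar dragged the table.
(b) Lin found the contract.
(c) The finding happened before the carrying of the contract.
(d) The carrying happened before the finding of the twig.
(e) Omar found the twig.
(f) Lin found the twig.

(a) Entailed — 'drag' is an activity; 'was dragging' entails that some dragging happened, so 'dragged' holds.
(b) Not entailed — Lin found the twig, not the contract; the contract belongs to the carrying event.
(c) Entailed — the narrative places the finding before the carrying.
(d) Not entailed — the narrative places the finding before the carrying, not after.
(e) Not entailed — the passage has Lin finding the twig, not Omar.
(f) Entailed — dropping 'hurriedly', 'in the shed', 'after dinner' leaves a sub-description the original still satisfies.

(a), (c), (f)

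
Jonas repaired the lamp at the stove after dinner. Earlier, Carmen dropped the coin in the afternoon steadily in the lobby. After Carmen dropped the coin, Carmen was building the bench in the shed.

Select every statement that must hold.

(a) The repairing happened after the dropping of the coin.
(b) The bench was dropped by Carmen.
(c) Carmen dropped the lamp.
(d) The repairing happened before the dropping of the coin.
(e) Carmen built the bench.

(a) Entailed — the narrative places the dropping before the repairing.
(b) Not entailed — Carmen dropped the coin, not the bench; the bench belongs to the building event.
(c) Not entailed — Carmen dropped the coin, not the lamp; the lamp belongs to the repairing event.
(d) Not entailed — the narrative places the dropping before the repairing, not after.
(e) Not entailed — 'was building' is progressive on an accomplishment; it does not entail the completed 'built'.

(a)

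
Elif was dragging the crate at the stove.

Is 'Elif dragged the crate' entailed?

yes

'drag' is atelic; if Elif was dragging the crate, then Elif dragged the crate (for some time).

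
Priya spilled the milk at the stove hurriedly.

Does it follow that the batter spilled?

no

Nothing is said about any batter; only the milk is affected.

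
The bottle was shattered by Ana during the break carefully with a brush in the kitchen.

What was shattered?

the bottle

'the bottle' marks the patient of the shattering event.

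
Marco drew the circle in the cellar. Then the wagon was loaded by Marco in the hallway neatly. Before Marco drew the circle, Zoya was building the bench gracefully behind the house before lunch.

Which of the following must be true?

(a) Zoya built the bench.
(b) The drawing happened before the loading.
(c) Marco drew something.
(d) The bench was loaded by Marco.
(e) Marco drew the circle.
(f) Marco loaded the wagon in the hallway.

(b), (c), (e), (f)

(a) Not entailed — 'was building' is progressive on an accomplishment; it does not entail the completed 'built'.
(b) Entailed — the narrative places the drawing before the loading.
(c) Entailed — this follows by dropping conjuncts from the drawing event's description.
(d) Not entailed — Marco loaded the wagon, not the bench; the bench belongs to the building event.
(e) Entailed — the original entails any weakening of itself; this just drops 'in the cellar'.
(f) Entailed — the original entails any weakening of itself; this just drops 'neatly'.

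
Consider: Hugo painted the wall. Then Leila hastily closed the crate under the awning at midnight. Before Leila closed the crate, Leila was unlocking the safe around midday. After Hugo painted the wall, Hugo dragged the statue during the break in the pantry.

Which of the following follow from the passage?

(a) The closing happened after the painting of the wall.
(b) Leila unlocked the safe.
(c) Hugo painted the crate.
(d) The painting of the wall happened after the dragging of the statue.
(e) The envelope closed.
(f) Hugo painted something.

(a) Entailed — the narrative places the painting before the closing.
(b) Not entailed — 'was unlocking' is progressive on an accomplishment; it does not entail the completed 'unlocked'.
(c) Not entailed — Hugo painted the wall, not the crate; the crate belongs to the closing event.
(d) Not entailed — the narrative places the painting before the dragging, not after.
(e) Not entailed — the crate is what closed, not the envelope.
(f) Entailed — the original entails any weakening of itself; this just generalizes the patient.

(a), (f)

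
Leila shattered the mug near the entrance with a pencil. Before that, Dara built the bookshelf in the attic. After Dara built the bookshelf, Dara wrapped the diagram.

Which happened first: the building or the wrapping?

The connectives place the building before the wrapping.

the building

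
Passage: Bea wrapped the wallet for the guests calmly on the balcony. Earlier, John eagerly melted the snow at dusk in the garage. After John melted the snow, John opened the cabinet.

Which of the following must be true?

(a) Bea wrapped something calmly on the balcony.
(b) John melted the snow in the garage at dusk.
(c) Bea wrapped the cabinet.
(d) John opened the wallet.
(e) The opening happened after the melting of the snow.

(a), (b), (e)

(a) Entailed — the original entails any weakening of itself; this just drops 'for the guests' and generalizes the patient.
(b) Entailed — every conjunct here is already in the original melting event.
(c) Not entailed — Bea wrapped the wallet, not the cabinet; the cabinet belongs to the opening event.
(d) Not entailed — John opened the cabinet, not the wallet; the wallet belongs to the wrapping event.
(e) Entailed — the narrative places the melting before the opening.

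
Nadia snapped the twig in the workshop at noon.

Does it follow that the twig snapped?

'Nadia snapped the twig' is the causative; it entails the inchoative 'the twig snapped'.

yes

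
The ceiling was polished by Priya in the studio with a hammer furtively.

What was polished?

the ceiling

'the ceiling' marks the patient of the polishing event.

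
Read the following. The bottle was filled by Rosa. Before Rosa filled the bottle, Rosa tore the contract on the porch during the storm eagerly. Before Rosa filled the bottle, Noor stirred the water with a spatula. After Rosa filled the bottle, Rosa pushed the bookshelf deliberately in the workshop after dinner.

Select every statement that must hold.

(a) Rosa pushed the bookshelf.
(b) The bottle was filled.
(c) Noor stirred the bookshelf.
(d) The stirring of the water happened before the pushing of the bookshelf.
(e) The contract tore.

(a), (b), (d), (e)

(a) Entailed — every conjunct here is already in the original pushing event.
(b) Entailed — every conjunct here is already in the original filling event.
(c) Not entailed — Noor stirred the water, not the bookshelf; the bookshelf belongs to the pushing event.
(d) Entailed — the narrative places the stirring before the pushing.
(e) Entailed — 'Rosa tore the contract' is causative; it entails the inchoative 'the contract tore'.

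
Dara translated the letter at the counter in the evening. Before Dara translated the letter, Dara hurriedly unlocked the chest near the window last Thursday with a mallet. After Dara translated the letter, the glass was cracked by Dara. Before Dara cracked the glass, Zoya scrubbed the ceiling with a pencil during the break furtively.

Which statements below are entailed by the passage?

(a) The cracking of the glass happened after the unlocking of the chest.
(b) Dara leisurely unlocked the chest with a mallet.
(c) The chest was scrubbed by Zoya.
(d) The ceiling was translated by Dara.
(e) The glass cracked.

(a), (e)

(a) Entailed — the narrative places the unlocking before the cracking.
(b) Not entailed — 'leisurely' adds a manner not in (and inconsistent with) the original.
(c) Not entailed — Zoya scrubbed the ceiling, not the chest; the chest belongs to the unlocking event.
(d) Not entailed — Dara translated the letter, not the ceiling; the ceiling belongs to the scrubbing event.
(e) Entailed — 'Dara cracked the glass' is causative; it entails the inchoative 'the glass cracked'.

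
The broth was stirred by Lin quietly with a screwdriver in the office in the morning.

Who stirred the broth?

'Lin' marks the agent of the stirring event.

Lin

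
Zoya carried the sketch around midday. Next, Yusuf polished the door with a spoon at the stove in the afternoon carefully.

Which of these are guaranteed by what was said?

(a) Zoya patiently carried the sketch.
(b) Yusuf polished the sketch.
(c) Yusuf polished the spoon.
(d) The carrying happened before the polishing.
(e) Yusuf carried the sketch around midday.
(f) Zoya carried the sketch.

(a) Not entailed — 'patiently' adds information not in the original event.
(b) Not entailed — Yusuf polished the door, not the sketch; the sketch belongs to the carrying event.
(c) Not entailed — the spoon is the instrument, not what was polished.
(d) Entailed — the narrative places the carrying before the polishing.
(e) Not entailed — the passage has Zoya carrying the sketch, not Yusuf.
(f) Entailed — every conjunct here is already in the original carrying event.

(d), (f)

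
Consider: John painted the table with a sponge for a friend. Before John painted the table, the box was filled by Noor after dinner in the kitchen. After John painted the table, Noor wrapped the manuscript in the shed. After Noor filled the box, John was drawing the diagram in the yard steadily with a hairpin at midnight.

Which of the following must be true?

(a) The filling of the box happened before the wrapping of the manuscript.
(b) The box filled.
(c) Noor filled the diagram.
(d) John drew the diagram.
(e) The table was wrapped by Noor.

(a) Entailed — the narrative places the filling before the wrapping.
(b) Entailed — 'Noor filled the box' is causative; it entails the inchoative 'the box filled'.
(c) Not entailed — Noor filled the box, not the diagram; the diagram belongs to the drawing event.
(d) Not entailed — 'was drawing' is progressive on an accomplishment; it does not entail the completed 'drew'.
(e) Not entailed — Noor wrapped the manuscript, not the table; the table belongs to the painting event.

(a), (b)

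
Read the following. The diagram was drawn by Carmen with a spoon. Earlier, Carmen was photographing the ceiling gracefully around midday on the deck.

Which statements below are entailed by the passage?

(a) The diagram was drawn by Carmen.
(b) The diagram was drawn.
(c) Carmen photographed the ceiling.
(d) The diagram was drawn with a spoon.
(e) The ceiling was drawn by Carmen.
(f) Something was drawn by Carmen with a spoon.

(a) Entailed — dropping 'with a spoon' leaves a sub-description the original still satisfies.
(b) Entailed — the original entails any weakening of itself; this just drops 'with a spoon' and generalizes the agent.
(c) Not entailed — 'was photographing' is progressive on an accomplishment; it does not entail the completed 'photographed'.
(d) Entailed — generalizing the agent leaves a sub-description the original still satisfies.
(e) Not entailed — Carmen drew the diagram, not the ceiling; the ceiling belongs to the photographing event.
(f) Entailed — generalizing the patient leaves a sub-description the original still satisfies.

(a), (b), (d), (f)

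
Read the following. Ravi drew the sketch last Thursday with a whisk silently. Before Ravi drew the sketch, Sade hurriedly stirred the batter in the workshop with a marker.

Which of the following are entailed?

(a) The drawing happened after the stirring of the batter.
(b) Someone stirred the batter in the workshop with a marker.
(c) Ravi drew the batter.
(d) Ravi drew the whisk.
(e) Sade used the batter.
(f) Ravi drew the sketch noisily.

(a) Entailed — the narrative places the stirring before the drawing.
(b) Entailed — dropping 'hurriedly' and generalizing the agent leaves a sub-description the original still satisfies.
(c) Not entailed — Ravi drew the sketch, not the batter; the batter belongs to the stirring event.
(d) Not entailed — the whisk is the instrument, not what was drawn.
(e) Not entailed — the batter is the patient, not an instrument — Sade used a marker.
(f) Not entailed — 'noisily' adds a manner not in (and inconsistent with) the original.

(a), (b)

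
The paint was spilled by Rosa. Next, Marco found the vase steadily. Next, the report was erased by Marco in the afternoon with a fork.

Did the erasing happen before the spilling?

The narrative orders the spilling before the erasing.

no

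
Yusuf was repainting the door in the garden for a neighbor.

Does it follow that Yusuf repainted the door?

no

'was repainting' is progressive; for an accomplishment like 'repaint the door', it doesn't entail completion.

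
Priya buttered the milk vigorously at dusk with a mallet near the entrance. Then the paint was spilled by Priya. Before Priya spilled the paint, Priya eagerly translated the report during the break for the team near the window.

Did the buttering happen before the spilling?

The narrative orders the buttering before the spilling.

yes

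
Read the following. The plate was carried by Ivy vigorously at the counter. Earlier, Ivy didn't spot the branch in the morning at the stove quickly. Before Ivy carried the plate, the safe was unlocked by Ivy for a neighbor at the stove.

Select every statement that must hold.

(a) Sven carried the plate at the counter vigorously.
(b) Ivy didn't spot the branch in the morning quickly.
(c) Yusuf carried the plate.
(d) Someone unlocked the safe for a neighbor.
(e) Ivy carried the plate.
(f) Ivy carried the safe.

(a) Not entailed — the passage has Ivy carrying the plate, not Sven.
(b) Not entailed — dropping 'at the stove' under negation is not valid — the original leaves open that Ivy spotted the branch some other way.
(c) Not entailed — the passage has Ivy carrying the plate, not Yusuf.
(d) Entailed — this follows by dropping conjuncts from the unlocking event's description.
(e) Entailed — this follows by dropping conjuncts from the carrying event's description.
(f) Not entailed — Ivy carried the plate, not the safe; the safe belongs to the unlocking event.

(d), (e)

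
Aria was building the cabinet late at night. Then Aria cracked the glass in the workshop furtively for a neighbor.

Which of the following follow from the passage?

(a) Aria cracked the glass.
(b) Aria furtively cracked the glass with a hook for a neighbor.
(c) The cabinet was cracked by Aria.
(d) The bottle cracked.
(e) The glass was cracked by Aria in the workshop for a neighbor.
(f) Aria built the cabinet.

(a) Entailed — this follows by dropping conjuncts from the cracking event's description.
(b) Not entailed — 'with a hook' adds information not in the original event.
(c) Not entailed — Aria cracked the glass, not the cabinet; the cabinet belongs to the building event.
(d) Not entailed — the glass is what cracked, not the bottle.
(e) Entailed — the original entails any weakening of itself; this just drops 'furtively'.
(f) Not entailed — 'was building' is progressive on an accomplishment; it does not entail the completed 'built'.

(a), (e)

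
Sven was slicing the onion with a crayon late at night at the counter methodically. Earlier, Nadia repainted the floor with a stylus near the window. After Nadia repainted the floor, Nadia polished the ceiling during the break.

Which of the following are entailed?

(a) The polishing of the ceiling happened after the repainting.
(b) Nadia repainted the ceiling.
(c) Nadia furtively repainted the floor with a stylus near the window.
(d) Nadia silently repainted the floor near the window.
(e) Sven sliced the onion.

(a) Entailed — the narrative places the repainting before the polishing.
(b) Not entailed — Nadia repainted the floor, not the ceiling; the ceiling belongs to the polishing event.
(c) Not entailed — 'furtively' adds information not in the original event.
(d) Not entailed — 'silently' adds information not in the original event.
(e) Not entailed — 'was slicing' is progressive on an accomplishment; it does not entail the completed 'sliced'.

(a)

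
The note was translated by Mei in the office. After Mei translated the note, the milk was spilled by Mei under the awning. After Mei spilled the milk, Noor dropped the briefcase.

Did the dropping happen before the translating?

The narrative orders the translating before the dropping.

no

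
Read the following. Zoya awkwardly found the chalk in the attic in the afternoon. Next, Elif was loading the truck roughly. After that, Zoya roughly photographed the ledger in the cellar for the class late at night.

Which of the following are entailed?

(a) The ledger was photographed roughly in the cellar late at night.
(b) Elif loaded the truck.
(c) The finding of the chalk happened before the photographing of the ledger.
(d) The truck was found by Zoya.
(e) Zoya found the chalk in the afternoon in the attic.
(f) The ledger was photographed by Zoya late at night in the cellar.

(a), (c), (e), (f)

(a) Entailed — every conjunct here is already in the original photographing event.
(b) Not entailed — 'was loading' is progressive on an accomplishment; it does not entail the completed 'loaded'.
(c) Entailed — the narrative places the finding before the photographing.
(d) Not entailed — Zoya found the chalk, not the truck; the truck belongs to the loading event.
(e) Entailed — every conjunct here is already in the original finding event.
(f) Entailed — this follows by dropping conjuncts from the photographing event's description.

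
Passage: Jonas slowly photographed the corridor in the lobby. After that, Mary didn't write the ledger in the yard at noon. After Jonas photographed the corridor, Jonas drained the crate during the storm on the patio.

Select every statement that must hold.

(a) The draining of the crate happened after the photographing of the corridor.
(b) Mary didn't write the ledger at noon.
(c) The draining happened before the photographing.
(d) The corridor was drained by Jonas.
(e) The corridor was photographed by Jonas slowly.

(a) Entailed — the narrative places the photographing before the draining.
(b) Not entailed — dropping 'in the yard' under negation is not valid — the original leaves open that Mary wrote the ledger some other way.
(c) Not entailed — the narrative places the photographing before the draining, not after.
(d) Not entailed — Jonas drained the crate, not the corridor; the corridor belongs to the photographing event.
(e) Entailed — dropping 'in the lobby' leaves a sub-description the original still satisfies.

(a), (e)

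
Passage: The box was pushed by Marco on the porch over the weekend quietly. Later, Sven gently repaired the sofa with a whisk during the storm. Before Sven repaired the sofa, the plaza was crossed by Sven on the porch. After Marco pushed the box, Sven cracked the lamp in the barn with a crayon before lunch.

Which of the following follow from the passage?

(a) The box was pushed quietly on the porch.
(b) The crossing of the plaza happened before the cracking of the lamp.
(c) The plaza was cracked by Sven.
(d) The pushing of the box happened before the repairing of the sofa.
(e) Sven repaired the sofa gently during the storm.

(a), (d), (e)

(a) Entailed — the original entails any weakening of itself; this just drops 'over the weekend' and generalizes the agent.
(b) Not entailed — the narrative doesn't order the crossing relative to the cracking.
(c) Not entailed — Sven cracked the lamp, not the plaza; the plaza belongs to the crossing event.
(d) Entailed — the narrative places the pushing before the repairing.
(e) Entailed — dropping 'with a whisk' leaves a sub-description the original still satisfies.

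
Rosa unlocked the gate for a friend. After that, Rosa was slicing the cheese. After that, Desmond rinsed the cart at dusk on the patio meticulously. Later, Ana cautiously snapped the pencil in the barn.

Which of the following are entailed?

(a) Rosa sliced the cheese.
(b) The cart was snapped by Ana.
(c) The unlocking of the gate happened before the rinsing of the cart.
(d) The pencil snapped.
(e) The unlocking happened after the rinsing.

(c), (d)

(a) Not entailed — 'was slicing' is progressive on an accomplishment; it does not entail the completed 'sliced'.
(b) Not entailed — Ana snapped the pencil, not the cart; the cart belongs to the rinsing event.
(c) Entailed — the narrative places the unlocking before the rinsing.
(d) Entailed — 'Ana snapped the pencil' is causative; it entails the inchoative 'the pencil snapped'.
(e) Not entailed — the narrative places the unlocking before the rinsing, not after.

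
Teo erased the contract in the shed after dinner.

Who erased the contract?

Teo

'Teo' marks the agent of the erasing event.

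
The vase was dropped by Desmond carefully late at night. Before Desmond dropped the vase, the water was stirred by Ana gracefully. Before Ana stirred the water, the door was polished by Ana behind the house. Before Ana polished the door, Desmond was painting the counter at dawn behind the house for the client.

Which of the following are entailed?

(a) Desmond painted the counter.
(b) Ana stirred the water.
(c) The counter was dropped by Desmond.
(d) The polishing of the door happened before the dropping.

(a) Not entailed — 'was painting' is progressive on an accomplishment; it does not entail the completed 'painted'.
(b) Entailed — dropping 'gracefully' leaves a sub-description the original still satisfies.
(c) Not entailed — Desmond dropped the vase, not the counter; the counter belongs to the painting event.
(d) Entailed — the narrative places the polishing before the dropping.

(b), (d)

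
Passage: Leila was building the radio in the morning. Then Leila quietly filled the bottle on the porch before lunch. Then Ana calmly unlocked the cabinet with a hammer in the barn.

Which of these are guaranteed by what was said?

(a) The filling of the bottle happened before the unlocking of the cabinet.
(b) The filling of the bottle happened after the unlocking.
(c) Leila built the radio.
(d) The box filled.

(a) Entailed — the narrative places the filling before the unlocking.
(b) Not entailed — the narrative places the filling before the unlocking, not after.
(c) Not entailed — 'was building' is progressive on an accomplishment; it does not entail the completed 'built'.
(d) Not entailed — the bottle is what filled, not the box.

(a)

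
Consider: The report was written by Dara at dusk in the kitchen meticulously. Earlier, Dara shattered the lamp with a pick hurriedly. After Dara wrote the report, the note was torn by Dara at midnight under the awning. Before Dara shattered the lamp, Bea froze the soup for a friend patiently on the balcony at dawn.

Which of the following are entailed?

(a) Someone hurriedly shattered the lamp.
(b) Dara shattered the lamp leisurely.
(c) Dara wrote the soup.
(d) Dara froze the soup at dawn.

(a) Entailed — dropping 'with a pick' and generalizing the agent leaves a sub-description the original still satisfies.
(b) Not entailed — 'leisurely' adds a manner not in (and inconsistent with) the original.
(c) Not entailed — Dara wrote the report, not the soup; the soup belongs to the freezing event.
(d) Not entailed — the passage has Bea freezing the soup, not Dara.

(a)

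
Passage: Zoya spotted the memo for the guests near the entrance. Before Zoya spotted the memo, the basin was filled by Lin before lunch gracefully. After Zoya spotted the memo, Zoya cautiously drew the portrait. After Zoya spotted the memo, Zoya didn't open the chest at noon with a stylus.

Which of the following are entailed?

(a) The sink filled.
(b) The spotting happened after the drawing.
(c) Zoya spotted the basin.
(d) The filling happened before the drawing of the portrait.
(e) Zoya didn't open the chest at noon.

(a) Not entailed — the basin is what filled, not the sink.
(b) Not entailed — the narrative places the spotting before the drawing, not after.
(c) Not entailed — Zoya spotted the memo, not the basin; the basin belongs to the filling event.
(d) Entailed — the narrative places the filling before the drawing.
(e) Not entailed — dropping 'with a stylus' under negation is not valid — the original leaves open that Zoya opened the chest some other way.

(d)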